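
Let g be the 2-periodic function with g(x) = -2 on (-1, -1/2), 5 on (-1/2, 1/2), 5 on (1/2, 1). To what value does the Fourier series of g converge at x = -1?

At x = -1 the one-sided limits are g(-1^-) = 5 and g(-1^+) = -2.
By Dirichlet's theorem the series converges to their average, [(5) + (-2)]/2 = 3/2.

3/2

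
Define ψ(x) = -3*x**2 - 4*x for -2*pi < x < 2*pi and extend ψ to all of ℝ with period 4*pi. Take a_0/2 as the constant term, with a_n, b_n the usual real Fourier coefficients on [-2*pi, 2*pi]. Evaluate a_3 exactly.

16/3

a_3 = (1/(2*pi)) ∫_{-2*pi}^{2*pi} ψ(x) cos(3*x/2) dx.
Integrating by parts twice (tabular method), an antiderivative of (-3*x**2 - 4*x) cos(3*x/2) is -2*x**2*sin(3*x/2) - 8*x*sin(3*x/2)/3 - 8*x*cos(3*x/2)/3 + 16*sin(3*x/2)/9 - 16*cos(3*x/2)/9; evaluating from -2*pi to 2*pi: ∫_{-2*pi}^{2*pi} (-3*x**2 - 4*x) cos(3*x/2) dx = (16/9 + 16*pi/3) - (16/9 - 16*pi/3) = 32*pi/3.
Hence a_3 = (1/(2*pi))·(32*pi/3) = 16/3.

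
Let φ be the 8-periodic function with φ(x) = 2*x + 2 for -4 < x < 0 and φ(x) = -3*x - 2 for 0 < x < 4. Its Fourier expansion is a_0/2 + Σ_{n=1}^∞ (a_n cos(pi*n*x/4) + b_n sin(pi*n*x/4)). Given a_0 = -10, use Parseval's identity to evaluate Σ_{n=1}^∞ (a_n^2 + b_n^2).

Parseval: a_0^2/2 + Σ_{n≥1} (a_n^2+b_n^2) = 1/4 ∫_{-4}^{4} φ(x)^2 dx = 256/3.
Subtract a_0^2/2 = 50: Σ (a_n^2+b_n^2) = 106/3.

106/3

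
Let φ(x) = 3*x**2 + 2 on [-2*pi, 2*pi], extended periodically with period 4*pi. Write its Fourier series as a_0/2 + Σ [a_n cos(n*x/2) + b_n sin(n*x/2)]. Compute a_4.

3

a_4 = (1/(2*pi)) ∫_{-2*pi}^{2*pi} φ(x) cos(2*x) dx.
φ is even and cos(2*x) is even, so the integrand is even and a_4 = 1/pi ∫_0^{2*pi} φ(x) cos(2*x) dx.
Integrating by parts twice (tabular method), an antiderivative of (3*x**2 + 2) cos(2*x) is 3*x**2*sin(2*x)/2 + 3*x*cos(2*x)/2 + sin(2*x)/4; evaluating from 0 to 2*pi: ∫_{0}^{2*pi} (3*x**2 + 2) cos(2*x) dx = (3*pi) - (0) = 3*pi.
Hence a_4 = (1/pi)·(3*pi) = 3.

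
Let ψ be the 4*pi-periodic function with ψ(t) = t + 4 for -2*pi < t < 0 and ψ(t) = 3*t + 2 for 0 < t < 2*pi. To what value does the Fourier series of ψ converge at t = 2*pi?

3 + 2*pi

At t = 2*pi the one-sided limits are ψ(2*pi^-) = 2 + 6*pi and ψ(2*pi^+) = 4 - 2*pi.
By Dirichlet's theorem the series converges to their average, [(2 + 6*pi) + (4 - 2*pi)]/2 = 3 + 2*pi.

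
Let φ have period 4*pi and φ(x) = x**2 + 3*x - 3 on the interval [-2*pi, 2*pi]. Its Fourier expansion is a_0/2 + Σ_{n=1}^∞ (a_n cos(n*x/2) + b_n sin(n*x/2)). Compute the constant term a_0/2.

-3 + 4*pi**2/3

a_0 = (1/(2*pi)) ∫_{-2*pi}^{2*pi} φ(x) dx = (1/(2*pi)) · (-12*pi + 16*pi**3/3) = -6 + 8*pi**2/3.
So the constant term a_0/2 = -3 + 4*pi**2/3.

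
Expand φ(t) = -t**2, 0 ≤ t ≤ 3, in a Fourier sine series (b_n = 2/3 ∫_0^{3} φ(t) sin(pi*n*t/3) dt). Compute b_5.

18*(4 - 25*pi**2)/(125*pi**3)

b_5 = 2/3 ∫_0^{3} (-t**2) sin(5*pi*t/3) dt.
Integrating by parts twice (tabular method), an antiderivative of (-t**2) sin(5*pi*t/3) is 3*t**2*cos(5*pi*t/3)/(5*pi) - 18*t*sin(5*pi*t/3)/(25*pi**2) - 54*cos(5*pi*t/3)/(125*pi**3); evaluating from 0 to 3: ∫_{0}^{3} (-t**2) sin(5*pi*t/3) dt = (27*(2 - 25*pi**2)/(125*pi**3)) - (-54/(125*pi**3)) = 27*(4 - 25*pi**2)/(125*pi**3).
Hence b_5 = (2/3)·(27*(4 - 25*pi**2)/(125*pi**3)) = 18*(4 - 25*pi**2)/(125*pi**3).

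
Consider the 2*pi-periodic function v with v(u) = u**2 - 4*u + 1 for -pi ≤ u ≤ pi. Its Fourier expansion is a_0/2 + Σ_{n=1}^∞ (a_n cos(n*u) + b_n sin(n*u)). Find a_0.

a_0 = 1/pi ∫_{-pi}^{pi} v(u) du = 1/pi · (2*pi*(3 + pi**2)/3) = 2 + 2*pi**2/3.

2 + 2*pi**2/3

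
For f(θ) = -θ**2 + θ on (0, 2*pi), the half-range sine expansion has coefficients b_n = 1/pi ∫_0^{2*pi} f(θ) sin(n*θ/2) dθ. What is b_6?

b_6 = 1/pi ∫_0^{2*pi} (-θ**2 + θ) sin(3*θ) dθ.
Integrating by parts twice (tabular method), an antiderivative of (-θ**2 + θ) sin(3*θ) is θ**2*cos(3*θ)/3 - 2*θ*sin(3*θ)/9 - θ*cos(3*θ)/3 + sin(3*θ)/9 - 2*cos(3*θ)/27; evaluating from 0 to 2*pi: ∫_{0}^{2*pi} (-θ**2 + θ) sin(3*θ) dθ = (-2*pi/3 - 2/27 + 4*pi**2/3) - (-2/27) = 2*pi*(-1 + 2*pi)/3.
Hence b_6 = (1/pi)·(2*pi*(-1 + 2*pi)/3) = -2/3 + 4*pi/3.

-2/3 + 4*pi/3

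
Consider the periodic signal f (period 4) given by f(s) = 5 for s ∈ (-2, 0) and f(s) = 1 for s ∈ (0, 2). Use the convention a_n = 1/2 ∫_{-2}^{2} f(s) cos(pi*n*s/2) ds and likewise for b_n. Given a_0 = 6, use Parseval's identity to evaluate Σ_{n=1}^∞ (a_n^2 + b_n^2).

Parseval: a_0^2/2 + Σ_{n≥1} (a_n^2+b_n^2) = 1/2 ∫_{-2}^{2} f(s)^2 ds = 26.
Subtract a_0^2/2 = 18: Σ (a_n^2+b_n^2) = 8.

8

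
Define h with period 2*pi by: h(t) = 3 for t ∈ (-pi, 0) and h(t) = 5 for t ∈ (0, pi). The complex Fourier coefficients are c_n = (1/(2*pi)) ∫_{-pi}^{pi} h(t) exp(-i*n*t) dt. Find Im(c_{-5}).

2/(5*pi)

Since h is real-valued, Im(c_{-5}) = -(1/(2*pi)) ∫_{-pi}^{pi} h(t) sin(-5*t) dt = b_{5}/2.
Split the integral at the breakpoints.
Directly, an antiderivative of (3) sin(-5*t) is 3*cos(5*t)/5; evaluating from -pi to 0: ∫_{-pi}^{0} (3) sin(-5*t) dt = (3/5) - (-3/5) = 6/5.
Directly, an antiderivative of (5) sin(-5*t) is cos(5*t); evaluating from 0 to pi: ∫_{0}^{pi} (5) sin(-5*t) dt = (-1) - (1) = -2.
So ∫_{-pi}^{pi} h(t) sin(-5*t) dt = -4/5.
Hence Im(c_{-5}) = (-1/(2*pi))·(-4/5) = 2/(5*pi).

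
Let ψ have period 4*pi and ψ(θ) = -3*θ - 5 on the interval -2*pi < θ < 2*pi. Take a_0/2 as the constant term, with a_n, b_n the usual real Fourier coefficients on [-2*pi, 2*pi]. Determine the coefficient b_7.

-12/7

b_7 = (1/(2*pi)) ∫_{-2*pi}^{2*pi} ψ(θ) sin(7*θ/2) dθ.
Integrating by parts (boundary term plus one more integral), an antiderivative of (-3*θ - 5) sin(7*θ/2) is 6*θ*cos(7*θ/2)/7 - 12*sin(7*θ/2)/49 + 10*cos(7*θ/2)/7; evaluating from -2*pi to 2*pi: ∫_{-2*pi}^{2*pi} (-3*θ - 5) sin(7*θ/2) dθ = (-12*pi/7 - 10/7) - (-10/7 + 12*pi/7) = -24*pi/7.
Hence b_7 = (1/(2*pi))·(-24*pi/7) = -12/7.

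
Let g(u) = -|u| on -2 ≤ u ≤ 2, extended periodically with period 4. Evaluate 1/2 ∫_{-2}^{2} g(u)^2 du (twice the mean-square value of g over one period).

8/3

1/2 ∫_{-2}^{2} g(u)^2 du = 1/2 · (16/3) = 8/3.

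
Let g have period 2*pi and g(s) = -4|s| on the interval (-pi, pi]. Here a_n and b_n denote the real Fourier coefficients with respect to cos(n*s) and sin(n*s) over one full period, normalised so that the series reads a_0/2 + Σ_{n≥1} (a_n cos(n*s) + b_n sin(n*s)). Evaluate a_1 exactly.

16/pi

a_1 = 1/pi ∫_{-pi}^{pi} g(s) cos(s) ds.
g is even and cos(s) is even, so the integrand is even and a_1 = 2/pi ∫_0^{pi} g(s) cos(s) ds.
Integrating by parts (boundary term plus one more integral), an antiderivative of (-4*s) cos(s) is -4*s*sin(s) - 4*cos(s); evaluating from 0 to pi: ∫_{0}^{pi} (-4*s) cos(s) ds = (4) - (-4) = 8.
Hence a_1 = (2/pi)·(8) = 16/pi.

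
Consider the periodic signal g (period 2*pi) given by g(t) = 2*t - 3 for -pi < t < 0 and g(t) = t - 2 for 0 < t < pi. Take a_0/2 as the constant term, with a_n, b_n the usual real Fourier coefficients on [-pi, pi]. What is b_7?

(2 + 3*pi)/(7*pi)

b_7 = 1/pi ∫_{-pi}^{pi} g(t) sin(7*t) dt.
Split the integral at the breakpoints.
Integrating by parts (boundary term plus one more integral), an antiderivative of (2*t - 3) sin(7*t) is -2*t*cos(7*t)/7 + 2*sin(7*t)/49 + 3*cos(7*t)/7; evaluating from -pi to 0: ∫_{-pi}^{0} (2*t - 3) sin(7*t) dt = (3/7) - (-2*pi/7 - 3/7) = 6/7 + 2*pi/7.
Integrating by parts (boundary term plus one more integral), an antiderivative of (t - 2) sin(7*t) is -t*cos(7*t)/7 + sin(7*t)/49 + 2*cos(7*t)/7; evaluating from 0 to pi: ∫_{0}^{pi} (t - 2) sin(7*t) dt = (-2/7 + pi/7) - (2/7) = -4/7 + pi/7.
Summing the pieces and multiplying by (1/pi) gives b_7 = (2 + 3*pi)/(7*pi).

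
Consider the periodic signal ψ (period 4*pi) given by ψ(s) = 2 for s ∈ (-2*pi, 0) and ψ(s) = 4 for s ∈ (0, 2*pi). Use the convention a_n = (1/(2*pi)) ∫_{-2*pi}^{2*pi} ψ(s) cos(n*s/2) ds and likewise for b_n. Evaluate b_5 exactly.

4/(5*pi)

b_5 = (1/(2*pi)) ∫_{-2*pi}^{2*pi} ψ(s) sin(5*s/2) ds.
Split the integral at the breakpoints.
Directly, an antiderivative of (2) sin(5*s/2) is -4*cos(5*s/2)/5; evaluating from -2*pi to 0: ∫_{-2*pi}^{0} (2) sin(5*s/2) ds = (-4/5) - (4/5) = -8/5.
Directly, an antiderivative of (4) sin(5*s/2) is -8*cos(5*s/2)/5; evaluating from 0 to 2*pi: ∫_{0}^{2*pi} (4) sin(5*s/2) ds = (8/5) - (-8/5) = 16/5.
Summing the pieces and multiplying by (1/(2*pi)) gives b_5 = 4/(5*pi).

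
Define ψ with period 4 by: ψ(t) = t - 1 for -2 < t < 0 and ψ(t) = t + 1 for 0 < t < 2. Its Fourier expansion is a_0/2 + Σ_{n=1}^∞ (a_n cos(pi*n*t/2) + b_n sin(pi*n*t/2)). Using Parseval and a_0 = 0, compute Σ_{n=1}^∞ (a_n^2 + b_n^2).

Parseval: a_0^2/2 + Σ_{n≥1} (a_n^2+b_n^2) = 1/2 ∫_{-2}^{2} ψ(t)^2 dt = 26/3.
Subtract a_0^2/2 = 0: Σ (a_n^2+b_n^2) = 26/3.

26/3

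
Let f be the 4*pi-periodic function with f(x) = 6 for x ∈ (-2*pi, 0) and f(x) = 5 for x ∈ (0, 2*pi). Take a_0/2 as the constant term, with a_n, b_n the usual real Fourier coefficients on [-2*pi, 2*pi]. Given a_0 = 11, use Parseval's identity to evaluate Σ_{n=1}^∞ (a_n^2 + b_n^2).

1/2

Parseval: a_0^2/2 + Σ_{n≥1} (a_n^2+b_n^2) = (1/(2*pi)) ∫_{-2*pi}^{2*pi} f(x)^2 dx = 61.
Subtract a_0^2/2 = 121/2: Σ (a_n^2+b_n^2) = 1/2.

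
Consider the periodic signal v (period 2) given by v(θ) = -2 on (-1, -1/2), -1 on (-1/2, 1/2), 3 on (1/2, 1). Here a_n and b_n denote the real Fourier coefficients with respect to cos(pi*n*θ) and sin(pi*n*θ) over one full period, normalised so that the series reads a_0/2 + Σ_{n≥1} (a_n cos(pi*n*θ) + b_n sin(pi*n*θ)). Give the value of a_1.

-3/pi

a_1 = ∫_{-1}^{1} v(θ) cos(pi*θ) dθ.
Split the integral at the breakpoints.
Directly, an antiderivative of (-2) cos(pi*θ) is -2*sin(pi*θ)/pi; evaluating from -1 to -1/2: ∫_{-1}^{-1/2} (-2) cos(pi*θ) dθ = (2/pi) - (0) = 2/pi.
Directly, an antiderivative of (-1) cos(pi*θ) is -sin(pi*θ)/pi; evaluating from -1/2 to 1/2: ∫_{-1/2}^{1/2} (-1) cos(pi*θ) dθ = (-1/pi) - (1/pi) = -2/pi.
Directly, an antiderivative of (3) cos(pi*θ) is 3*sin(pi*θ)/pi; evaluating from 1/2 to 1: ∫_{1/2}^{1} (3) cos(pi*θ) dθ = (0) - (3/pi) = -3/pi.
Summing the pieces gives a_1 = -3/pi.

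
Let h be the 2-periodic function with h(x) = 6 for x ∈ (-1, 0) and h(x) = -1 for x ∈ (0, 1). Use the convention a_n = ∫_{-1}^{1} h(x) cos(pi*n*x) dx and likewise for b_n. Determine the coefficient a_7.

a_7 = ∫_{-1}^{1} h(x) cos(7*pi*x) dx.
Split the integral at the breakpoints.
Directly, an antiderivative of (6) cos(7*pi*x) is 6*sin(7*pi*x)/(7*pi); evaluating from -1 to 0: ∫_{-1}^{0} (6) cos(7*pi*x) dx = (0) - (0) = 0.
Directly, an antiderivative of (-1) cos(7*pi*x) is -sin(7*pi*x)/(7*pi); evaluating from 0 to 1: ∫_{0}^{1} (-1) cos(7*pi*x) dx = (0) - (0) = 0.
Summing the pieces gives a_7 = 0.

0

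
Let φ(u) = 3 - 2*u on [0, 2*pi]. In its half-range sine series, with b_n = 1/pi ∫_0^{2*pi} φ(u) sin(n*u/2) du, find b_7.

b_7 = 1/pi ∫_0^{2*pi} (3 - 2*u) sin(7*u/2) du.
Integrating by parts (boundary term plus one more integral), an antiderivative of (3 - 2*u) sin(7*u/2) is 4*u*cos(7*u/2)/7 - 8*sin(7*u/2)/49 - 6*cos(7*u/2)/7; evaluating from 0 to 2*pi: ∫_{0}^{2*pi} (3 - 2*u) sin(7*u/2) du = (6/7 - 8*pi/7) - (-6/7) = 12/7 - 8*pi/7.
Hence b_7 = (1/pi)·(12/7 - 8*pi/7) = 4*(3 - 2*pi)/(7*pi).

4*(3 - 2*pi)/(7*pi)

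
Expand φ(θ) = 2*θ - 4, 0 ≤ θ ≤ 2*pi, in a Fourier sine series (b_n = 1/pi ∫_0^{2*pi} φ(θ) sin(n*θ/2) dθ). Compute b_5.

b_5 = 1/pi ∫_0^{2*pi} (2*θ - 4) sin(5*θ/2) dθ.
Integrating by parts (boundary term plus one more integral), an antiderivative of (2*θ - 4) sin(5*θ/2) is -4*θ*cos(5*θ/2)/5 + 8*sin(5*θ/2)/25 + 8*cos(5*θ/2)/5; evaluating from 0 to 2*pi: ∫_{0}^{2*pi} (2*θ - 4) sin(5*θ/2) dθ = (-8/5 + 8*pi/5) - (8/5) = -16/5 + 8*pi/5.
Hence b_5 = (1/pi)·(-16/5 + 8*pi/5) = 8*(-2 + pi)/(5*pi).

8*(-2 + pi)/(5*pi)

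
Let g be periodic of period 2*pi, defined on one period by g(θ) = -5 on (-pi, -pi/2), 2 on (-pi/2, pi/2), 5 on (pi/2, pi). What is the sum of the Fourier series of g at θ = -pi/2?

-3/2

At θ = -pi/2 the one-sided limits are g(-pi/2^-) = -5 and g(-pi/2^+) = 2.
By Dirichlet's theorem the series converges to their average, [(-5) + (2)]/2 = -3/2.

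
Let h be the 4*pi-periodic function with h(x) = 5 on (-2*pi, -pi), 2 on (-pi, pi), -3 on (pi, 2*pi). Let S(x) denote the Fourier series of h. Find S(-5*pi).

7/2

x = -5*pi differs from x = -pi by -1 full period(s), and the series is 4*pi-periodic.
At x = -pi the one-sided limits are h(-pi^-) = 5 and h(-pi^+) = 2.
By Dirichlet's theorem the series converges to their average, [(5) + (2)]/2 = 7/2.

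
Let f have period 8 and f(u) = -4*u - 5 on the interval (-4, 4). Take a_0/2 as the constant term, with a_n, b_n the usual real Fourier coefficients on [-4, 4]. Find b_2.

16/pi

b_2 = 1/4 ∫_{-4}^{4} f(u) sin(pi*u/2) du.
Integrating by parts (boundary term plus one more integral), an antiderivative of (-4*u - 5) sin(pi*u/2) is 8*u*cos(pi*u/2)/pi - 16*sin(pi*u/2)/pi**2 + 10*cos(pi*u/2)/pi; evaluating from -4 to 4: ∫_{-4}^{4} (-4*u - 5) sin(pi*u/2) du = (42/pi) - (-22/pi) = 64/pi.
Hence b_2 = (1/4)·(64/pi) = 16/pi.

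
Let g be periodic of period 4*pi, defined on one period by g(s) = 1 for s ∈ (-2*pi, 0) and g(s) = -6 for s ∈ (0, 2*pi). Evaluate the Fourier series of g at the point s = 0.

At s = 0 the one-sided limits are g(0^-) = 1 and g(0^+) = -6.
By Dirichlet's theorem the series converges to their average, [(1) + (-6)]/2 = -5/2.

-5/2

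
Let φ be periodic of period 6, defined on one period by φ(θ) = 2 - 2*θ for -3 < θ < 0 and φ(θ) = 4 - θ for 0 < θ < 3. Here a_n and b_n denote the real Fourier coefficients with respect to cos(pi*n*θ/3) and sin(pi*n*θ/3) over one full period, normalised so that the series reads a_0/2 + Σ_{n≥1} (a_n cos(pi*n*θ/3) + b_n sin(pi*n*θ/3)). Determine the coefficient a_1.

-6/pi**2

a_1 = 1/3 ∫_{-3}^{3} φ(θ) cos(pi*θ/3) dθ.
Split the integral at the breakpoints.
Integrating by parts (boundary term plus one more integral), an antiderivative of (2 - 2*θ) cos(pi*θ/3) is -6*θ*sin(pi*θ/3)/pi + 6*sin(pi*θ/3)/pi - 18*cos(pi*θ/3)/pi**2; evaluating from -3 to 0: ∫_{-3}^{0} (2 - 2*θ) cos(pi*θ/3) dθ = (-18/pi**2) - (18/pi**2) = -36/pi**2.
Integrating by parts (boundary term plus one more integral), an antiderivative of (4 - θ) cos(pi*θ/3) is -3*θ*sin(pi*θ/3)/pi + 12*sin(pi*θ/3)/pi - 9*cos(pi*θ/3)/pi**2; evaluating from 0 to 3: ∫_{0}^{3} (4 - θ) cos(pi*θ/3) dθ = (9/pi**2) - (-9/pi**2) = 18/pi**2.
Summing the pieces and multiplying by (1/3) gives a_1 = -6/pi**2.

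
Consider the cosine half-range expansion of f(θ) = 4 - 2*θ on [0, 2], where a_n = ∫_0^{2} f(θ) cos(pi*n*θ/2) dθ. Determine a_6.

0

a_6 = ∫_0^{2} (4 - 2*θ) cos(3*pi*θ) dθ.
Integrating by parts (boundary term plus one more integral), an antiderivative of (4 - 2*θ) cos(3*pi*θ) is -2*θ*sin(3*pi*θ)/(3*pi) + 4*sin(3*pi*θ)/(3*pi) - 2*cos(3*pi*θ)/(9*pi**2); evaluating from 0 to 2: ∫_{0}^{2} (4 - 2*θ) cos(3*pi*θ) dθ = (-2/(9*pi**2)) - (-2/(9*pi**2)) = 0.
Hence a_6 = 0.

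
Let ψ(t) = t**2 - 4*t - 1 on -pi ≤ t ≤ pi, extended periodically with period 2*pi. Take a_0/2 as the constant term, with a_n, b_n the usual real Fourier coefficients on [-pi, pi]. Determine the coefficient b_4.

2

b_4 = 1/pi ∫_{-pi}^{pi} ψ(t) sin(4*t) dt.
Integrating by parts twice (tabular method), an antiderivative of (t**2 - 4*t - 1) sin(4*t) is -t**2*cos(4*t)/4 + t*sin(4*t)/8 + t*cos(4*t) - sin(4*t)/4 + 9*cos(4*t)/32; evaluating from -pi to pi: ∫_{-pi}^{pi} (t**2 - 4*t - 1) sin(4*t) dt = (-pi**2/4 + 9/32 + pi) - (-pi - pi**2/4 + 9/32) = 2*pi.
Hence b_4 = (1/pi)·(2*pi) = 2.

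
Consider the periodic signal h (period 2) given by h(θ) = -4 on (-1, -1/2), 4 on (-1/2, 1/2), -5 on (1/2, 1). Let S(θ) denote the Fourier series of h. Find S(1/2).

-1/2

At θ = 1/2 the one-sided limits are h(1/2^-) = 4 and h(1/2^+) = -5.
By Dirichlet's theorem the series converges to their average, [(4) + (-5)]/2 = -1/2.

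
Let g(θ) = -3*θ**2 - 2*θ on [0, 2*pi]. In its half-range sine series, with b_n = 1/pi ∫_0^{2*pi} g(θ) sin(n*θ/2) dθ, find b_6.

b_6 = 1/pi ∫_0^{2*pi} (-3*θ**2 - 2*θ) sin(3*θ) dθ.
Integrating by parts twice (tabular method), an antiderivative of (-3*θ**2 - 2*θ) sin(3*θ) is θ**2*cos(3*θ) - 2*θ*sin(3*θ)/3 + 2*θ*cos(3*θ)/3 - 2*sin(3*θ)/9 - 2*cos(3*θ)/9; evaluating from 0 to 2*pi: ∫_{0}^{2*pi} (-3*θ**2 - 2*θ) sin(3*θ) dθ = (-2/9 + 4*pi/3 + 4*pi**2) - (-2/9) = 4*pi*(1 + 3*pi)/3.
Hence b_6 = (1/pi)·(4*pi*(1 + 3*pi)/3) = 4/3 + 4*pi.

4/3 + 4*pi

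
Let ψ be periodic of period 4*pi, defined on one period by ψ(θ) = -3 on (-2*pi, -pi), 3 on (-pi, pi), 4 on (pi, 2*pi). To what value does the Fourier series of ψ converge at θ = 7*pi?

θ = 7*pi differs from θ = -pi by 2 full period(s), and the series is 4*pi-periodic.
At θ = -pi the one-sided limits are ψ(-pi^-) = -3 and ψ(-pi^+) = 3.
By Dirichlet's theorem the series converges to their average, [(-3) + (3)]/2 = 0.

0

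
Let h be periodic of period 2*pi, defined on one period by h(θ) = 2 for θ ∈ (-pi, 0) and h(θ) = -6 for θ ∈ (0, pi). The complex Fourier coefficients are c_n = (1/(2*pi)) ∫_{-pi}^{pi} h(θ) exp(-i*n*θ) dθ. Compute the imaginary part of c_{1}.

Since h is real-valued, Im(c_{1}) = -(1/(2*pi)) ∫_{-pi}^{pi} h(θ) sin(θ) dθ = -b_{1}/2.
Split the integral at the breakpoints.
Directly, an antiderivative of (2) sin(θ) is -2*cos(θ); evaluating from -pi to 0: ∫_{-pi}^{0} (2) sin(θ) dθ = (-2) - (2) = -4.
Directly, an antiderivative of (-6) sin(θ) is 6*cos(θ); evaluating from 0 to pi: ∫_{0}^{pi} (-6) sin(θ) dθ = (-6) - (6) = -12.
So ∫_{-pi}^{pi} h(θ) sin(θ) dθ = -16.
Hence Im(c_{1}) = (-1/(2*pi))·(-16) = 8/pi.

8/pi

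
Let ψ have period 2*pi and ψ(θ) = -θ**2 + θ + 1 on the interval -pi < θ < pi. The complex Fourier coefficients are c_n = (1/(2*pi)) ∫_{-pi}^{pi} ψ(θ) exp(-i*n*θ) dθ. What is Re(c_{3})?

Since ψ is real-valued, Re(c_{3}) = (1/(2*pi)) ∫_{-pi}^{pi} ψ(θ) cos(3*θ) dθ = a_{3}/2.
Integrating by parts twice (tabular method), an antiderivative of (-θ**2 + θ + 1) cos(3*θ) is -θ**2*sin(3*θ)/3 + θ*sin(3*θ)/3 - 2*θ*cos(3*θ)/9 + 11*sin(3*θ)/27 + cos(3*θ)/9; evaluating from -pi to pi: ∫_{-pi}^{pi} (-θ**2 + θ + 1) cos(3*θ) dθ = (-1/9 + 2*pi/9) - (-2*pi/9 - 1/9) = 4*pi/9.
Hence Re(c_{3}) = (1/(2*pi))·(4*pi/9) = 2/9.

2/9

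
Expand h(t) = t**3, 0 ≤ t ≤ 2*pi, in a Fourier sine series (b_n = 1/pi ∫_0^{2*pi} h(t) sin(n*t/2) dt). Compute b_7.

b_7 = 1/pi ∫_0^{2*pi} (t**3) sin(7*t/2) dt.
Integrating by parts three times (tabular method), an antiderivative of (t**3) sin(7*t/2) is -2*t**3*cos(7*t/2)/7 + 12*t**2*sin(7*t/2)/49 + 48*t*cos(7*t/2)/343 - 96*sin(7*t/2)/2401; evaluating from 0 to 2*pi: ∫_{0}^{2*pi} (t**3) sin(7*t/2) dt = (16*pi*(-6 + 49*pi**2)/343) - (0) = 16*pi*(-6 + 49*pi**2)/343.
Hence b_7 = (1/pi)·(16*pi*(-6 + 49*pi**2)/343) = -96/343 + 16*pi**2/7.

-96/343 + 16*pi**2/7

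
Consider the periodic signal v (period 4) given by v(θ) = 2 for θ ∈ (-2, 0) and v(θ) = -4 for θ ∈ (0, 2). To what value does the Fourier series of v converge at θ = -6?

θ = -6 differs from θ = 2 by -2 full period(s), and the series is 4-periodic.
At θ = 2 the one-sided limits are v(2^-) = -4 and v(2^+) = 2.
By Dirichlet's theorem the series converges to their average, [(-4) + (2)]/2 = -1.

-1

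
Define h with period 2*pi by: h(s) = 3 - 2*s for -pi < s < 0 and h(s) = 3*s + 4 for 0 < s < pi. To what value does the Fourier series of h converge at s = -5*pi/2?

s = -5*pi/2 differs from s = -pi/2 by -1 full period(s), and the series is 2*pi-periodic.
h is continuous at s = -pi/2 with value 3 + pi, so the series converges to 3 + pi there.

3 + pi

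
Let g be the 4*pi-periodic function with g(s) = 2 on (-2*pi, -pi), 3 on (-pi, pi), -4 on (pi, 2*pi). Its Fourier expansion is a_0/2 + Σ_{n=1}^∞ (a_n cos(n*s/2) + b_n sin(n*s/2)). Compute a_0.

2

a_0 = (1/(2*pi)) ∫_{-2*pi}^{2*pi} g(s) ds = (1/(2*pi)) · (4*pi) = 2.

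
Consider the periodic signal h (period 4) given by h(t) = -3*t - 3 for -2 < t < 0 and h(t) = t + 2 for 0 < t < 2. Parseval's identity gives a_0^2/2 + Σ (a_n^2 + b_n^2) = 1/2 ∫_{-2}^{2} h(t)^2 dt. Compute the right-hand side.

37/3

1/2 ∫_{-2}^{2} h(t)^2 dt = 1/2 · (74/3) = 37/3.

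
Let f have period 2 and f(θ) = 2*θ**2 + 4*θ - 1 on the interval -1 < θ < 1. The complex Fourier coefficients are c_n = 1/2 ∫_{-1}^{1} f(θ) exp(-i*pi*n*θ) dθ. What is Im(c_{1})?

Since f is real-valued, Im(c_{1}) = -1/2 ∫_{-1}^{1} f(θ) sin(pi*θ) dθ = -b_{1}/2.
Integrating by parts twice (tabular method), an antiderivative of (2*θ**2 + 4*θ - 1) sin(pi*θ) is -2*θ**2*cos(pi*θ)/pi + 4*θ*sin(pi*θ)/pi**2 - 4*θ*cos(pi*θ)/pi + 4*sin(pi*θ)/pi**2 + 4*cos(pi*θ)/pi**3 + cos(pi*θ)/pi; evaluating from -1 to 1: ∫_{-1}^{1} (2*θ**2 + 4*θ - 1) sin(pi*θ) dθ = (-4/pi**3 + 5/pi) - (-3/pi - 4/pi**3) = 8/pi.
Hence Im(c_{1}) = (-1/2)·(8/pi) = -4/pi.

-4/pi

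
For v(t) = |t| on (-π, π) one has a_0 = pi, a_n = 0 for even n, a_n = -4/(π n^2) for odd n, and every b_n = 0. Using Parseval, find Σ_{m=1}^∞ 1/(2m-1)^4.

Parseval: a_0^2/2 + Σ a_n^2 = (1/π) ∫_{-π}^{π} v(t)^2 dt = 2*pi**2/3.
Subtract a_0^2/2 = pi**2/2: Σ a_n^2 = pi**2/6.
Only odd n contribute, with a_n^2 = 16/(π^2 n^4), so Σ_{m≥1} 1/(2m-1)^4 = π^2·(pi**2/6)/16 = pi**4/96.

pi**4/96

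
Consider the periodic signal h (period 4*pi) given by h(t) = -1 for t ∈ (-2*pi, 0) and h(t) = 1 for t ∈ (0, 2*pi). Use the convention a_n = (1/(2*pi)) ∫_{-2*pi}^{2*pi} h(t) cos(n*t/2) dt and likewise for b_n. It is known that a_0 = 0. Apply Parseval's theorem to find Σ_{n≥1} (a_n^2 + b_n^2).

Parseval: a_0^2/2 + Σ_{n≥1} (a_n^2+b_n^2) = (1/(2*pi)) ∫_{-2*pi}^{2*pi} h(t)^2 dt = 2.
Subtract a_0^2/2 = 0: Σ (a_n^2+b_n^2) = 2.

2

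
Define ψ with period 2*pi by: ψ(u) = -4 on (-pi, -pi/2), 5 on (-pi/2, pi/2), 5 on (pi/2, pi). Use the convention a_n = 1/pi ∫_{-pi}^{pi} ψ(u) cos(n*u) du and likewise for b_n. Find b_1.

9/pi

b_1 = 1/pi ∫_{-pi}^{pi} ψ(u) sin(u) du.
Split the integral at the breakpoints.
Directly, an antiderivative of (-4) sin(u) is 4*cos(u); evaluating from -pi to -pi/2: ∫_{-pi}^{-pi/2} (-4) sin(u) du = (0) - (-4) = 4.
Directly, an antiderivative of (5) sin(u) is -5*cos(u); evaluating from -pi/2 to pi/2: ∫_{-pi/2}^{pi/2} (5) sin(u) du = (0) - (0) = 0.
Directly, an antiderivative of (5) sin(u) is -5*cos(u); evaluating from pi/2 to pi: ∫_{pi/2}^{pi} (5) sin(u) du = (5) - (0) = 5.
Summing the pieces and multiplying by (1/pi) gives b_1 = 9/pi.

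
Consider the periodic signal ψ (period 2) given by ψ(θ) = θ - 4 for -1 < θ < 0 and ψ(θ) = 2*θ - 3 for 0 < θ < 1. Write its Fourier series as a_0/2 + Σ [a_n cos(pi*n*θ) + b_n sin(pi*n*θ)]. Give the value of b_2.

b_2 = ∫_{-1}^{1} ψ(θ) sin(2*pi*θ) dθ.
Split the integral at the breakpoints.
Integrating by parts (boundary term plus one more integral), an antiderivative of (θ - 4) sin(2*pi*θ) is -θ*cos(2*pi*θ)/(2*pi) + sin(2*pi*θ)/(4*pi**2) + 2*cos(2*pi*θ)/pi; evaluating from -1 to 0: ∫_{-1}^{0} (θ - 4) sin(2*pi*θ) dθ = (2/pi) - (5/(2*pi)) = -1/(2*pi).
Integrating by parts (boundary term plus one more integral), an antiderivative of (2*θ - 3) sin(2*pi*θ) is -θ*cos(2*pi*θ)/pi + sin(2*pi*θ)/(2*pi**2) + 3*cos(2*pi*θ)/(2*pi); evaluating from 0 to 1: ∫_{0}^{1} (2*θ - 3) sin(2*pi*θ) dθ = (1/(2*pi)) - (3/(2*pi)) = -1/pi.
Summing the pieces gives b_2 = -3/(2*pi).

-3/(2*pi)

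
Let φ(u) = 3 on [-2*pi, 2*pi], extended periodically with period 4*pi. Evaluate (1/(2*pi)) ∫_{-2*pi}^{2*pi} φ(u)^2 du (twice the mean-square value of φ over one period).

18

(1/(2*pi)) ∫_{-2*pi}^{2*pi} φ(u)^2 du = (1/(2*pi)) · (36*pi) = 18.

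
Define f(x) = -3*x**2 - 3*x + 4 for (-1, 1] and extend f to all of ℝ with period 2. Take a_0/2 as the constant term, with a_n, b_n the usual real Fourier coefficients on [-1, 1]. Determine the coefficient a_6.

-1/(3*pi**2)

a_6 = ∫_{-1}^{1} f(x) cos(6*pi*x) dx.
Integrating by parts twice (tabular method), an antiderivative of (-3*x**2 - 3*x + 4) cos(6*pi*x) is -x**2*sin(6*pi*x)/(2*pi) - x*sin(6*pi*x)/(2*pi) - x*cos(6*pi*x)/(6*pi**2) + sin(6*pi*x)/(36*pi**3) + 2*sin(6*pi*x)/(3*pi) - cos(6*pi*x)/(12*pi**2); evaluating from -1 to 1: ∫_{-1}^{1} (-3*x**2 - 3*x + 4) cos(6*pi*x) dx = (-1/(4*pi**2)) - (1/(12*pi**2)) = -1/(3*pi**2).
Hence a_6 = -1/(3*pi**2).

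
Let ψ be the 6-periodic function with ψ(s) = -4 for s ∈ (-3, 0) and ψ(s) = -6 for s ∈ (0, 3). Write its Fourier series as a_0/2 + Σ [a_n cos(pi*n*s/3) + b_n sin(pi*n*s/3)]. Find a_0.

a_0 = 1/3 ∫_{-3}^{3} ψ(s) ds = 1/3 · (-30) = -10.

-10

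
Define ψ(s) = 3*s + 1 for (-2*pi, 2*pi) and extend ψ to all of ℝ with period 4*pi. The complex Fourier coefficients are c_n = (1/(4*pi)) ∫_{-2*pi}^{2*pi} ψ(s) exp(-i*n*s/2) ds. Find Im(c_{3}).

Since ψ is real-valued, Im(c_{3}) = -(1/(4*pi)) ∫_{-2*pi}^{2*pi} ψ(s) sin(3*s/2) ds = -b_{3}/2.
Integrating by parts (boundary term plus one more integral), an antiderivative of (3*s + 1) sin(3*s/2) is -2*s*cos(3*s/2) + 4*sin(3*s/2)/3 - 2*cos(3*s/2)/3; evaluating from -2*pi to 2*pi: ∫_{-2*pi}^{2*pi} (3*s + 1) sin(3*s/2) ds = (2/3 + 4*pi) - (2/3 - 4*pi) = 8*pi.
Hence Im(c_{3}) = (-1/(4*pi))·(8*pi) = -2.

-2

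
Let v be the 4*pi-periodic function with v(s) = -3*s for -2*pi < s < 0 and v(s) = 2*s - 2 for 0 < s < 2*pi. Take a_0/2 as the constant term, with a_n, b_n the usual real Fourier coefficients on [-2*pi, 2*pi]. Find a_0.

-2 + 5*pi

a_0 = (1/(2*pi)) ∫_{-2*pi}^{2*pi} v(s) ds = (1/(2*pi)) · (2*pi*(-2 + 5*pi)) = -2 + 5*pi.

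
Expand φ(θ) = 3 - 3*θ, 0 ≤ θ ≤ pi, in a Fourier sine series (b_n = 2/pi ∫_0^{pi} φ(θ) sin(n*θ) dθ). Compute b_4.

b_4 = 2/pi ∫_0^{pi} (3 - 3*θ) sin(4*θ) dθ.
Integrating by parts (boundary term plus one more integral), an antiderivative of (3 - 3*θ) sin(4*θ) is 3*θ*cos(4*θ)/4 - 3*sin(4*θ)/16 - 3*cos(4*θ)/4; evaluating from 0 to pi: ∫_{0}^{pi} (3 - 3*θ) sin(4*θ) dθ = (-3/4 + 3*pi/4) - (-3/4) = 3*pi/4.
Hence b_4 = (2/pi)·(3*pi/4) = 3/2.

3/2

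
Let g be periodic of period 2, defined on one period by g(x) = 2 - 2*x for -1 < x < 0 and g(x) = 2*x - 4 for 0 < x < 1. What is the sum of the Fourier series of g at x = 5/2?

-3

x = 5/2 differs from x = 1/2 by 1 full period(s), and the series is 2-periodic.
g is continuous at x = 1/2 with value -3, so the series converges to -3 there.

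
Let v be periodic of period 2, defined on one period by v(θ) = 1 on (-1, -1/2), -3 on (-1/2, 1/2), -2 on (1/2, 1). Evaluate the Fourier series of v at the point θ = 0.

-3

v is continuous at θ = 0 with value -3, so the series converges to -3 there.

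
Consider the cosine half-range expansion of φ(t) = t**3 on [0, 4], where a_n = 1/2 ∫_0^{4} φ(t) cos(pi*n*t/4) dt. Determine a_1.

a_1 = 1/2 ∫_0^{4} (t**3) cos(pi*t/4) dt.
Integrating by parts three times (tabular method), an antiderivative of (t**3) cos(pi*t/4) is 4*t**3*sin(pi*t/4)/pi + 48*t**2*cos(pi*t/4)/pi**2 - 384*t*sin(pi*t/4)/pi**3 - 1536*cos(pi*t/4)/pi**4; evaluating from 0 to 4: ∫_{0}^{4} (t**3) cos(pi*t/4) dt = (768*(2 - pi**2)/pi**4) - (-1536/pi**4) = 768*(4 - pi**2)/pi**4.
Hence a_1 = (1/2)·(768*(4 - pi**2)/pi**4) = 384*(4 - pi**2)/pi**4.

384*(4 - pi**2)/pi**4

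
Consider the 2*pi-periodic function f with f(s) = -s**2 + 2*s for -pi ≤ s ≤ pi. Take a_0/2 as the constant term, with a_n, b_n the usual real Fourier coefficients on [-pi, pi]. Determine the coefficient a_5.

4/25

a_5 = 1/pi ∫_{-pi}^{pi} f(s) cos(5*s) ds.
Integrating by parts twice (tabular method), an antiderivative of (-s**2 + 2*s) cos(5*s) is -s**2*sin(5*s)/5 + 2*s*sin(5*s)/5 - 2*s*cos(5*s)/25 + 2*sin(5*s)/125 + 2*cos(5*s)/25; evaluating from -pi to pi: ∫_{-pi}^{pi} (-s**2 + 2*s) cos(5*s) ds = (-2/25 + 2*pi/25) - (-2*pi/25 - 2/25) = 4*pi/25.
Hence a_5 = (1/pi)·(4*pi/25) = 4/25.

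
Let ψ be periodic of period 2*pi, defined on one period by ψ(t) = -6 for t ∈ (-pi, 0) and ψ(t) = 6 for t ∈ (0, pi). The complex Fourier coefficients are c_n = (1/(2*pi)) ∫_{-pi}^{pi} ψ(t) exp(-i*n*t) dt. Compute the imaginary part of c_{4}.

Since ψ is real-valued, Im(c_{4}) = -(1/(2*pi)) ∫_{-pi}^{pi} ψ(t) sin(4*t) dt = -b_{4}/2.
ψ is odd and sin(4*t) is odd, so the integrand is even: ∫_{-pi}^{pi} ψ(t) sin(4*t) dt = 2∫_0^{pi} ψ(t) sin(4*t) dt.
Directly, an antiderivative of (6) sin(4*t) is -3*cos(4*t)/2; evaluating from 0 to pi: ∫_{0}^{pi} (6) sin(4*t) dt = (-3/2) - (-3/2) = 0.
So ∫_{-pi}^{pi} ψ(t) sin(4*t) dt = 0.
Hence Im(c_{4}) = (-1/(2*pi))·(0) = 0.

0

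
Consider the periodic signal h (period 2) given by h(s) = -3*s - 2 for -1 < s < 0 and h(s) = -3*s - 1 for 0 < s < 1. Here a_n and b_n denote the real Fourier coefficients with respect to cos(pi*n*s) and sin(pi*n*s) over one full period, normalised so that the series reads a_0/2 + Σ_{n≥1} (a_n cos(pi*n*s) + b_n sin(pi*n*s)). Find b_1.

b_1 = ∫_{-1}^{1} h(s) sin(pi*s) ds.
Split the integral at the breakpoints.
Integrating by parts (boundary term plus one more integral), an antiderivative of (-3*s - 2) sin(pi*s) is 3*s*cos(pi*s)/pi - 3*sin(pi*s)/pi**2 + 2*cos(pi*s)/pi; evaluating from -1 to 0: ∫_{-1}^{0} (-3*s - 2) sin(pi*s) ds = (2/pi) - (1/pi) = 1/pi.
Integrating by parts (boundary term plus one more integral), an antiderivative of (-3*s - 1) sin(pi*s) is 3*s*cos(pi*s)/pi - 3*sin(pi*s)/pi**2 + cos(pi*s)/pi; evaluating from 0 to 1: ∫_{0}^{1} (-3*s - 1) sin(pi*s) ds = (-4/pi) - (1/pi) = -5/pi.
Summing the pieces gives b_1 = -4/pi.

-4/pi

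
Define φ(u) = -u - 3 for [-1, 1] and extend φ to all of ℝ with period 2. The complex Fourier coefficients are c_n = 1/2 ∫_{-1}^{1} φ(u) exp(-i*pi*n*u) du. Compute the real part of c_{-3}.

0

Since φ is real-valued, Re(c_{-3}) = 1/2 ∫_{-1}^{1} φ(u) cos(-3*pi*u) du = a_{3}/2.
Integrating by parts (boundary term plus one more integral), an antiderivative of (-u - 3) cos(-3*pi*u) is -u*sin(3*pi*u)/(3*pi) - sin(3*pi*u)/pi - cos(3*pi*u)/(9*pi**2); evaluating from -1 to 1: ∫_{-1}^{1} (-u - 3) cos(-3*pi*u) du = (1/(9*pi**2)) - (1/(9*pi**2)) = 0.
Hence Re(c_{-3}) = (1/2)·(0) = 0.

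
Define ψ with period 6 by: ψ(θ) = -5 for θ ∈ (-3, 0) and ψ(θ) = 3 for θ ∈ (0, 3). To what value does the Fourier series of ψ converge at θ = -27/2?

θ = -27/2 differs from θ = -3/2 by -2 full period(s), and the series is 6-periodic.
ψ is continuous at θ = -3/2 with value -5, so the series converges to -5 there.

-5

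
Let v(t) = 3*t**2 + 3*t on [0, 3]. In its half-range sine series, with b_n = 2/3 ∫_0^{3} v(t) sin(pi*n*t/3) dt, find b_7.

b_7 = 2/3 ∫_0^{3} (3*t**2 + 3*t) sin(7*pi*t/3) dt.
Integrating by parts twice (tabular method), an antiderivative of (3*t**2 + 3*t) sin(7*pi*t/3) is -9*t**2*cos(7*pi*t/3)/(7*pi) + 54*t*sin(7*pi*t/3)/(49*pi**2) - 9*t*cos(7*pi*t/3)/(7*pi) + 27*sin(7*pi*t/3)/(49*pi**2) + 162*cos(7*pi*t/3)/(343*pi**3); evaluating from 0 to 3: ∫_{0}^{3} (3*t**2 + 3*t) sin(7*pi*t/3) dt = (54*(-3 + 98*pi**2)/(343*pi**3)) - (162/(343*pi**3)) = 108*(-3 + 49*pi**2)/(343*pi**3).
Hence b_7 = (2/3)·(108*(-3 + 49*pi**2)/(343*pi**3)) = 72*(-3 + 49*pi**2)/(343*pi**3).

72*(-3 + 49*pi**2)/(343*pi**3)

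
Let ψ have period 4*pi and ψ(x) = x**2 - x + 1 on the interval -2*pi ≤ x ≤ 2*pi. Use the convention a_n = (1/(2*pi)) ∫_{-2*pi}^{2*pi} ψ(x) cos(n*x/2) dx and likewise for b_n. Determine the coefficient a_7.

a_7 = (1/(2*pi)) ∫_{-2*pi}^{2*pi} ψ(x) cos(7*x/2) dx.
Integrating by parts twice (tabular method), an antiderivative of (x**2 - x + 1) cos(7*x/2) is 2*x**2*sin(7*x/2)/7 - 2*x*sin(7*x/2)/7 + 8*x*cos(7*x/2)/49 + 82*sin(7*x/2)/343 - 4*cos(7*x/2)/49; evaluating from -2*pi to 2*pi: ∫_{-2*pi}^{2*pi} (x**2 - x + 1) cos(7*x/2) dx = (4/49 - 16*pi/49) - (4/49 + 16*pi/49) = -32*pi/49.
Hence a_7 = (1/(2*pi))·(-32*pi/49) = -16/49.

-16/49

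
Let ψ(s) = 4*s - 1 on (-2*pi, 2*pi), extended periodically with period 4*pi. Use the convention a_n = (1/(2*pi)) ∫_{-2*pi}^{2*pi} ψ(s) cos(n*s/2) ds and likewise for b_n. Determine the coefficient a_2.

a_2 = (1/(2*pi)) ∫_{-2*pi}^{2*pi} ψ(s) cos(s) ds.
Integrating by parts (boundary term plus one more integral), an antiderivative of (4*s - 1) cos(s) is 4*s*sin(s) - sin(s) + 4*cos(s); evaluating from -2*pi to 2*pi: ∫_{-2*pi}^{2*pi} (4*s - 1) cos(s) ds = (4) - (4) = 0.
Hence a_2 = (1/(2*pi))·(0) = 0.

0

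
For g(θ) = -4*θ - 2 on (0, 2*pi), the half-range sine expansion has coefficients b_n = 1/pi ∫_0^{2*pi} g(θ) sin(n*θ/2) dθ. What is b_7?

8*(-2*pi - 1)/(7*pi)

b_7 = 1/pi ∫_0^{2*pi} (-4*θ - 2) sin(7*θ/2) dθ.
Integrating by parts (boundary term plus one more integral), an antiderivative of (-4*θ - 2) sin(7*θ/2) is 8*θ*cos(7*θ/2)/7 - 16*sin(7*θ/2)/49 + 4*cos(7*θ/2)/7; evaluating from 0 to 2*pi: ∫_{0}^{2*pi} (-4*θ - 2) sin(7*θ/2) dθ = (-16*pi/7 - 4/7) - (4/7) = -16*pi/7 - 8/7.
Hence b_7 = (1/pi)·(-16*pi/7 - 8/7) = 8*(-2*pi - 1)/(7*pi).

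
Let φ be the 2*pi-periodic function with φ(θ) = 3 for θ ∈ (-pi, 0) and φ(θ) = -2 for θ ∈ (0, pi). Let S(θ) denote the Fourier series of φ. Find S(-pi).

1/2

At θ = -pi the one-sided limits are φ(-pi^-) = -2 and φ(-pi^+) = 3.
By Dirichlet's theorem the series converges to their average, [(-2) + (3)]/2 = 1/2.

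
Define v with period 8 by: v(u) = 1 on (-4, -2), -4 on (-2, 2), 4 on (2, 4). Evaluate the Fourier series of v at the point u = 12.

5/2

u = 12 differs from u = -4 by 2 full period(s), and the series is 8-periodic.
At u = -4 the one-sided limits are v(-4^-) = 4 and v(-4^+) = 1.
By Dirichlet's theorem the series converges to their average, [(4) + (1)]/2 = 5/2.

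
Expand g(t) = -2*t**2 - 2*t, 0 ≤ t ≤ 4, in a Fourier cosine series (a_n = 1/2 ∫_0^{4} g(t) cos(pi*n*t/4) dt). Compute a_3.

160/(9*pi**2)

a_3 = 1/2 ∫_0^{4} (-2*t**2 - 2*t) cos(3*pi*t/4) dt.
Integrating by parts twice (tabular method), an antiderivative of (-2*t**2 - 2*t) cos(3*pi*t/4) is -8*t**2*sin(3*pi*t/4)/(3*pi) - 8*t*sin(3*pi*t/4)/(3*pi) - 64*t*cos(3*pi*t/4)/(9*pi**2) + 256*sin(3*pi*t/4)/(27*pi**3) - 32*cos(3*pi*t/4)/(9*pi**2); evaluating from 0 to 4: ∫_{0}^{4} (-2*t**2 - 2*t) cos(3*pi*t/4) dt = (32/pi**2) - (-32/(9*pi**2)) = 320/(9*pi**2).
Hence a_3 = (1/2)·(320/(9*pi**2)) = 160/(9*pi**2).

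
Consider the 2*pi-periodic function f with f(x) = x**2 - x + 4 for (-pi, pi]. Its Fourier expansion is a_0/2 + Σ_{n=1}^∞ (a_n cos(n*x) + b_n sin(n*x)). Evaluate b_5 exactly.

b_5 = 1/pi ∫_{-pi}^{pi} f(x) sin(5*x) dx.
Integrating by parts twice (tabular method), an antiderivative of (x**2 - x + 4) sin(5*x) is -x**2*cos(5*x)/5 + 2*x*sin(5*x)/25 + x*cos(5*x)/5 - sin(5*x)/25 - 98*cos(5*x)/125; evaluating from -pi to pi: ∫_{-pi}^{pi} (x**2 - x + 4) sin(5*x) dx = (-pi/5 + 98/125 + pi**2/5) - (pi/5 + 98/125 + pi**2/5) = -2*pi/5.
Hence b_5 = (1/pi)·(-2*pi/5) = -2/5.

-2/5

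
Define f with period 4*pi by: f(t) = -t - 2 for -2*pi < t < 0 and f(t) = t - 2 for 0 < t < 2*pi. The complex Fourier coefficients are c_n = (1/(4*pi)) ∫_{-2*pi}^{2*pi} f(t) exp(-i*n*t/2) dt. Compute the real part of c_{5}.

Since f is real-valued, Re(c_{5}) = (1/(4*pi)) ∫_{-2*pi}^{2*pi} f(t) cos(5*t/2) dt = a_{5}/2.
f is even and cos(5*t/2) is even, so the integrand is even: ∫_{-2*pi}^{2*pi} f(t) cos(5*t/2) dt = 2∫_0^{2*pi} f(t) cos(5*t/2) dt.
Integrating by parts (boundary term plus one more integral), an antiderivative of (t - 2) cos(5*t/2) is 2*t*sin(5*t/2)/5 - 4*sin(5*t/2)/5 + 4*cos(5*t/2)/25; evaluating from 0 to 2*pi: ∫_{0}^{2*pi} (t - 2) cos(5*t/2) dt = (-4/25) - (4/25) = -8/25.
So ∫_{-2*pi}^{2*pi} f(t) cos(5*t/2) dt = -16/25.
Hence Re(c_{5}) = (1/(4*pi))·(-16/25) = -4/(25*pi).

-4/(25*pi)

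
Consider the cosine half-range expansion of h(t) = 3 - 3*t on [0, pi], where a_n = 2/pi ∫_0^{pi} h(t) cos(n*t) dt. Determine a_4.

0

a_4 = 2/pi ∫_0^{pi} (3 - 3*t) cos(4*t) dt.
Integrating by parts (boundary term plus one more integral), an antiderivative of (3 - 3*t) cos(4*t) is -3*t*sin(4*t)/4 + 3*sin(4*t)/4 - 3*cos(4*t)/16; evaluating from 0 to pi: ∫_{0}^{pi} (3 - 3*t) cos(4*t) dt = (-3/16) - (-3/16) = 0.
Hence a_4 = (2/pi)·(0) = 0.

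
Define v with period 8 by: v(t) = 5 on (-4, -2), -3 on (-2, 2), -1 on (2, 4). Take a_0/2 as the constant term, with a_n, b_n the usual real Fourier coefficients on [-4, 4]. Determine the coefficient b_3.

-2/pi

b_3 = 1/4 ∫_{-4}^{4} v(t) sin(3*pi*t/4) dt.
Split the integral at the breakpoints.
Directly, an antiderivative of (5) sin(3*pi*t/4) is -20*cos(3*pi*t/4)/(3*pi); evaluating from -4 to -2: ∫_{-4}^{-2} (5) sin(3*pi*t/4) dt = (0) - (20/(3*pi)) = -20/(3*pi).
Directly, an antiderivative of (-3) sin(3*pi*t/4) is 4*cos(3*pi*t/4)/pi; evaluating from -2 to 2: ∫_{-2}^{2} (-3) sin(3*pi*t/4) dt = (0) - (0) = 0.
Directly, an antiderivative of (-1) sin(3*pi*t/4) is 4*cos(3*pi*t/4)/(3*pi); evaluating from 2 to 4: ∫_{2}^{4} (-1) sin(3*pi*t/4) dt = (-4/(3*pi)) - (0) = -4/(3*pi).
Summing the pieces and multiplying by (1/4) gives b_3 = -2/pi.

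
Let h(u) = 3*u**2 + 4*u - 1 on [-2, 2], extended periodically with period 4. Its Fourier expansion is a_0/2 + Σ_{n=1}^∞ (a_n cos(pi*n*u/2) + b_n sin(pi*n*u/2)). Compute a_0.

6

a_0 = 1/2 ∫_{-2}^{2} h(u) du = 1/2 · (12) = 6.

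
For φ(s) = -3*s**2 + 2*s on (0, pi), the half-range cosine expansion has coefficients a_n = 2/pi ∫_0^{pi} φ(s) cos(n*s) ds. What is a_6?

-1/3

a_6 = 2/pi ∫_0^{pi} (-3*s**2 + 2*s) cos(6*s) ds.
Integrating by parts twice (tabular method), an antiderivative of (-3*s**2 + 2*s) cos(6*s) is -s**2*sin(6*s)/2 + s*sin(6*s)/3 - s*cos(6*s)/6 + sin(6*s)/36 + cos(6*s)/18; evaluating from 0 to pi: ∫_{0}^{pi} (-3*s**2 + 2*s) cos(6*s) ds = (1/18 - pi/6) - (1/18) = -pi/6.
Hence a_6 = (2/pi)·(-pi/6) = -1/3.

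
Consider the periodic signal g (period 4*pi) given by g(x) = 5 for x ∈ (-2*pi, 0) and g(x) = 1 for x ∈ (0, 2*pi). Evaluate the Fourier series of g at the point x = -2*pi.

3

x = -2*pi differs from x = 2*pi by -1 full period(s), and the series is 4*pi-periodic.
At x = 2*pi the one-sided limits are g(2*pi^-) = 1 and g(2*pi^+) = 5.
By Dirichlet's theorem the series converges to their average, [(1) + (5)]/2 = 3.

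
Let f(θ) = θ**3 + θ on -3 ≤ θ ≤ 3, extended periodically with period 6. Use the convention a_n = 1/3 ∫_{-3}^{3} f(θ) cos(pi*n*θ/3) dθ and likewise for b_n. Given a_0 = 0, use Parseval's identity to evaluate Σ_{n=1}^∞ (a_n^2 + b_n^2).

9768/35

Parseval: a_0^2/2 + Σ_{n≥1} (a_n^2+b_n^2) = 1/3 ∫_{-3}^{3} f(θ)^2 dθ = 9768/35.
Subtract a_0^2/2 = 0: Σ (a_n^2+b_n^2) = 9768/35.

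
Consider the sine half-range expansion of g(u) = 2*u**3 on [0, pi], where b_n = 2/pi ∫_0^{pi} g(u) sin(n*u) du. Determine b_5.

-24/125 + 4*pi**2/5

b_5 = 2/pi ∫_0^{pi} (2*u**3) sin(5*u) du.
Integrating by parts three times (tabular method), an antiderivative of (2*u**3) sin(5*u) is -2*u**3*cos(5*u)/5 + 6*u**2*sin(5*u)/25 + 12*u*cos(5*u)/125 - 12*sin(5*u)/625; evaluating from 0 to pi: ∫_{0}^{pi} (2*u**3) sin(5*u) du = (2*pi*(-6 + 25*pi**2)/125) - (0) = 2*pi*(-6 + 25*pi**2)/125.
Hence b_5 = (2/pi)·(2*pi*(-6 + 25*pi**2)/125) = -24/125 + 4*pi**2/5.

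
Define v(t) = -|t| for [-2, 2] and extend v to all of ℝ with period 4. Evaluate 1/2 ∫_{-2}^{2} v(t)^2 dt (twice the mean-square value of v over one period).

8/3

1/2 ∫_{-2}^{2} v(t)^2 dt = 1/2 · (16/3) = 8/3.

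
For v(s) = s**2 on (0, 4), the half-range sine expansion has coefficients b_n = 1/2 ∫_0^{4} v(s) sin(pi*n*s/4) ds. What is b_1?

b_1 = 1/2 ∫_0^{4} (s**2) sin(pi*s/4) ds.
Integrating by parts twice (tabular method), an antiderivative of (s**2) sin(pi*s/4) is -4*s**2*cos(pi*s/4)/pi + 32*s*sin(pi*s/4)/pi**2 + 128*cos(pi*s/4)/pi**3; evaluating from 0 to 4: ∫_{0}^{4} (s**2) sin(pi*s/4) ds = (-128/pi**3 + 64/pi) - (128/pi**3) = -256/pi**3 + 64/pi.
Hence b_1 = (1/2)·(-256/pi**3 + 64/pi) = -128/pi**3 + 32/pi.

-128/pi**3 + 32/pi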